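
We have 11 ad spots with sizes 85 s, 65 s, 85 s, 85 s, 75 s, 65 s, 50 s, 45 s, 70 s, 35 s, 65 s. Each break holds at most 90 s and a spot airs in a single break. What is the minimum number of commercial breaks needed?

10

Total = 85 + 85 + 85 + 75 + 70 + 65 + 65 + 65 + 50 + 45 + 35 = 725 s.
Lower bound: ⌈725/90⌉ = 9 commercial breaks.
A packing using 10 commercial breaks:
  break 1: 85 = 85
  break 2: 85 = 85
  break 3: 85 = 85
  break 4: 75 = 75
  break 5: 70 = 70
  break 6: 65 = 65
  break 7: 65 = 65
  break 8: 65 = 65
  break 9: 50 + 35 = 85
  break 10: 45 = 45
No arrangement into 9 commercial breaks stays within capacity, so 10 is optimal.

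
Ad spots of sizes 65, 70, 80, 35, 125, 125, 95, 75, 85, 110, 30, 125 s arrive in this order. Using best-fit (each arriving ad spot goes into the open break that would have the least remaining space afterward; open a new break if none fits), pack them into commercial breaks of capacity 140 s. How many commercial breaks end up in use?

  65 → break 1 (new)  [load 65/140]
  70 → break 1  [load 135/140]
  80 → break 2 (new)  [load 80/140]
  35 → break 2  [load 115/140]
  125 → break 3 (new)  [load 125/140]
  125 → break 4 (new)  [load 125/140]
  95 → break 5 (new)  [load 95/140]
  75 → break 6 (new)  [load 75/140]
  85 → break 7 (new)  [load 85/140]
  110 → break 8 (new)  [load 110/140]
  30 → break 8  [load 140/140]
  125 → break 9 (new)  [load 125/140]
9 commercial breaks opened.

9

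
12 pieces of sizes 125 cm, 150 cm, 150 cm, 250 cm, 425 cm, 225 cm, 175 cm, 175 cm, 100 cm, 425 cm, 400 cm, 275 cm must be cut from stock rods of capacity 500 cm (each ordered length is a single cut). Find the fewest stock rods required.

Total = 425 + 425 + 400 + 275 + 250 + 225 + 175 + 175 + 150 + 150 + 125 + 100 = 2875 cm.
Lower bound: ⌈2875/500⌉ = 6 stock rods.
A packing using 7 stock rods:
  stock rod 1: 425 = 425
  stock rod 2: 425 = 425
  stock rod 3: 400 + 100 = 500
  stock rod 4: 275 + 225 = 500
  stock rod 5: 250 + 175 = 425
  stock rod 6: 175 + 150 + 150 = 475
  stock rod 7: 125 = 125
No arrangement into 6 stock rods stays within capacity, so 7 is optimal.

7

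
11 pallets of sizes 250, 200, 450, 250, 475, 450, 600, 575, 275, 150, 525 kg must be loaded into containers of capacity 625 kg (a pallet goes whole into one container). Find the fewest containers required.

8

Total = 600 + 575 + 525 + 475 + 450 + 450 + 275 + 250 + 250 + 200 + 150 = 4200 kg.
Lower bound: ⌈4200/625⌉ = 7 containers.
A packing using 8 containers:
  container 1: 600 = 600
  container 2: 575 = 575
  container 3: 525 = 525
  container 4: 475 + 150 = 625
  container 5: 450 = 450
  container 6: 450 = 450
  container 7: 275 + 250 = 525
  container 8: 250 + 200 = 450
No arrangement into 7 containers stays within capacity, so 8 is optimal.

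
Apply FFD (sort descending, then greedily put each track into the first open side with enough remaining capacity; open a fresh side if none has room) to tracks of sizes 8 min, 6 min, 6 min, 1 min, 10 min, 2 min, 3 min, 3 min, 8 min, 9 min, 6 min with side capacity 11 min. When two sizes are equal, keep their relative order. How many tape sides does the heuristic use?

7

Sorted descending: 10, 9, 8, 8, 6, 6, 6, 3, 3, 2, 1.
  10 → side 1 (new)  [load 10/11]
  9 → side 2 (new)  [load 9/11]
  8 → side 3 (new)  [load 8/11]
  8 → side 4 (new)  [load 8/11]
  6 → side 5 (new)  [load 6/11]
  6 → side 6 (new)  [load 6/11]
  6 → side 7 (new)  [load 6/11]
  3 → side 3  [load 11/11]
  3 → side 4  [load 11/11]
  2 → side 2  [load 11/11]
  1 → side 1  [load 11/11]
7 tape sides opened.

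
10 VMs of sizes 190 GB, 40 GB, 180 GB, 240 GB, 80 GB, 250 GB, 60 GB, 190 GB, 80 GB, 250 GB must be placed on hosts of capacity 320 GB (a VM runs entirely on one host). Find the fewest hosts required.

Total = 250 + 250 + 240 + 190 + 190 + 180 + 80 + 80 + 60 + 40 = 1560 GB.
Lower bound: ⌈1560/320⌉ = 5 hosts.
Also, 6 VMs each exceed 160 GB, and no two of those can share a host, so at least 6 hosts are needed.
A packing using 6 hosts:
  host 1: 250 + 60 = 310
  host 2: 250 + 40 = 290
  host 3: 240 + 80 = 320
  host 4: 190 + 80 = 270
  host 5: 190 = 190
  host 6: 180 = 180
This matches the lower bound, so 6 is optimal.

6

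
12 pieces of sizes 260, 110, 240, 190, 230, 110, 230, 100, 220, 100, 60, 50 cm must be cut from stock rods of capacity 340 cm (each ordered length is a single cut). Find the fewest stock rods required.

6

Total = 260 + 240 + 230 + 230 + 220 + 190 + 110 + 110 + 100 + 100 + 60 + 50 = 1900 cm.
Lower bound: ⌈1900/340⌉ = 6 stock rods.
A packing using 6 stock rods:
  stock rod 1: 260 + 60 = 320
  stock rod 2: 240 + 100 = 340
  stock rod 3: 230 + 110 = 340
  stock rod 4: 230 + 110 = 340
  stock rod 5: 220 + 100 = 320
  stock rod 6: 190 + 50 = 240
This matches the lower bound, so 6 is optimal.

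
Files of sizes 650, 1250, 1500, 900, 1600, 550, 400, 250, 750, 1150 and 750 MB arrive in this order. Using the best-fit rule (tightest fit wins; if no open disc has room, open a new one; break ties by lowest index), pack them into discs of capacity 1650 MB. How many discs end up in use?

  650 → disc 1 (new)  [load 650/1650]
  1250 → disc 2 (new)  [load 1250/1650]
  1500 → disc 3 (new)  [load 1500/1650]
  900 → disc 1  [load 1550/1650]
  1600 → disc 4 (new)  [load 1600/1650]
  550 → disc 5 (new)  [load 550/1650]
  400 → disc 2  [load 1650/1650]
  250 → disc 5  [load 800/1650]
  750 → disc 5  [load 1550/1650]
  1150 → disc 6 (new)  [load 1150/1650]
  750 → disc 7 (new)  [load 750/1650]
7 discs opened.

7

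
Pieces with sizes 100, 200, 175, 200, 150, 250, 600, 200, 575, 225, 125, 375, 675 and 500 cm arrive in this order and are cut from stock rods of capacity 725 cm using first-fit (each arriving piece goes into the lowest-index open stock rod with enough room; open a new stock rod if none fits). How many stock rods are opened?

  100 → stock rod 1 (new)  [load 100/725]
  200 → stock rod 1  [load 300/725]
  175 → stock rod 1  [load 475/725]
  200 → stock rod 1  [load 675/725]
  150 → stock rod 2 (new)  [load 150/725]
  250 → stock rod 2  [load 400/725]
  600 → stock rod 3 (new)  [load 600/725]
  200 → stock rod 2  [load 600/725]
  575 → stock rod 4 (new)  [load 575/725]
  225 → stock rod 5 (new)  [load 225/725]
  125 → stock rod 2  [load 725/725]
  375 → stock rod 5  [load 600/725]
  675 → stock rod 6 (new)  [load 675/725]
  500 → stock rod 7 (new)  [load 500/725]
7 stock rods opened.

7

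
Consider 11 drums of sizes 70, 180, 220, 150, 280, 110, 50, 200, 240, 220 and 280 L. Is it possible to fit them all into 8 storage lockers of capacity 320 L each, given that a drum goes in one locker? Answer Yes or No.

Yes

A valid assignment using 8 storage lockers:
  locker 1: 280 = 280
  locker 2: 280 = 280
  locker 3: 240 + 70 = 310
  locker 4: 220 + 50 = 270
  locker 5: 220 = 220
  locker 6: 200 + 110 = 310
  locker 7: 180 = 180
  locker 8: 150 = 150
Every load is within 320 L, so 8 storage lockers suffice.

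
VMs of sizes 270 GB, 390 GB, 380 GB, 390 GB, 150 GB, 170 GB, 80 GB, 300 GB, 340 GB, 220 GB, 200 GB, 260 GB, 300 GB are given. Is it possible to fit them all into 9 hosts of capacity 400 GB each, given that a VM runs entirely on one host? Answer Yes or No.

No

Total = 3450 GB; ⌈3450/400⌉ = 9.
The bound of 9 does not rule out 9, but exhaustive search shows no assignment into 9 hosts of capacity 400 GB exists — the minimum is 10.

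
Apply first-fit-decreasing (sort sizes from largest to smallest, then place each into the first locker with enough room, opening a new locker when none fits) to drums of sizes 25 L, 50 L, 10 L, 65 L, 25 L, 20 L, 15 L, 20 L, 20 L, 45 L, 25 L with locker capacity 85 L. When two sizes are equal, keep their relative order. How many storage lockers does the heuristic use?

4

Sorted descending: 65, 50, 45, 25, 25, 25, 20, 20, 20, 15, 10.
  65 → locker 1 (new)  [load 65/85]
  50 → locker 2 (new)  [load 50/85]
  45 → locker 3 (new)  [load 45/85]
  25 → locker 2  [load 75/85]
  25 → locker 3  [load 70/85]
  25 → locker 4 (new)  [load 25/85]
  20 → locker 1  [load 85/85]
  20 → locker 4  [load 45/85]
  20 → locker 4  [load 65/85]
  15 → locker 3  [load 85/85]
  10 → locker 2  [load 85/85]
4 storage lockers opened.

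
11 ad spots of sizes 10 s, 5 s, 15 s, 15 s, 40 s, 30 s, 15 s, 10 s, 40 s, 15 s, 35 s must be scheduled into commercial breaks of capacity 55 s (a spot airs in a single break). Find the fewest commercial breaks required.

5

Total = 40 + 40 + 35 + 30 + 15 + 15 + 15 + 15 + 10 + 10 + 5 = 230 s.
Lower bound: ⌈230/55⌉ = 5 commercial breaks.
A packing using 5 commercial breaks:
  break 1: 40 + 15 = 55
  break 2: 40 + 15 = 55
  break 3: 35 + 15 + 5 = 55
  break 4: 30 + 15 + 10 = 55
  break 5: 10 = 10
This matches the lower bound, so 5 is optimal.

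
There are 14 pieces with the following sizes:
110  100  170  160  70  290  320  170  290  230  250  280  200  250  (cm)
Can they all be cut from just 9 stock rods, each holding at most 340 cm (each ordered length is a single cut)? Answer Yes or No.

Total = 2890 cm; ⌈2890/340⌉ = 9.
The bound of 9 does not rule out 9, but exhaustive search shows no assignment into 9 stock rods of capacity 340 cm exists — the minimum is 10.

No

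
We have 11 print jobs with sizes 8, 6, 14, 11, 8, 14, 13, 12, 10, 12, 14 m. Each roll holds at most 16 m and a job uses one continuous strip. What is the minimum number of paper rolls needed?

Total = 14 + 14 + 14 + 13 + 12 + 12 + 11 + 10 + 8 + 8 + 6 = 122 m.
Lower bound: ⌈122/16⌉ = 8 paper rolls.
A packing using 9 paper rolls:
  roll 1: 14 = 14
  roll 2: 14 = 14
  roll 3: 14 = 14
  roll 4: 13 = 13
  roll 5: 12 = 12
  roll 6: 12 = 12
  roll 7: 11 = 11
  roll 8: 10 + 6 = 16
  roll 9: 8 + 8 = 16
No arrangement into 8 paper rolls stays within capacity, so 9 is optimal.

9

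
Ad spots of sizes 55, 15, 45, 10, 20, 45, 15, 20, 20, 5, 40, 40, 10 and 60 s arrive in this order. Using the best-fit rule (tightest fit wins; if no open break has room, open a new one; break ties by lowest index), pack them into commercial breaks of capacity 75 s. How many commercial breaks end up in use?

7

  55 → break 1 (new)  [load 55/75]
  15 → break 1  [load 70/75]
  45 → break 2 (new)  [load 45/75]
  10 → break 2  [load 55/75]
  20 → break 2  [load 75/75]
  45 → break 3 (new)  [load 45/75]
  15 → break 3  [load 60/75]
  20 → break 4 (new)  [load 20/75]
  20 → break 4  [load 40/75]
  5 → break 1  [load 75/75]
  40 → break 5 (new)  [load 40/75]
  40 → break 6 (new)  [load 40/75]
  10 → break 3  [load 70/75]
  60 → break 7 (new)  [load 60/75]
7 commercial breaks opened.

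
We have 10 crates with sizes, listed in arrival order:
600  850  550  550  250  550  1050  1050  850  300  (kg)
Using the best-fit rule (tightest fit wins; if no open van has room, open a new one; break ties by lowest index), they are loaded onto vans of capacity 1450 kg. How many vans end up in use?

  600 → van 1 (new)  [load 600/1450]
  850 → van 1  [load 1450/1450]
  550 → van 2 (new)  [load 550/1450]
  550 → van 2  [load 1100/1450]
  250 → van 2  [load 1350/1450]
  550 → van 3 (new)  [load 550/1450]
  1050 → van 4 (new)  [load 1050/1450]
  1050 → van 5 (new)  [load 1050/1450]
  850 → van 3  [load 1400/1450]
  300 → van 4  [load 1350/1450]
5 vans opened.

5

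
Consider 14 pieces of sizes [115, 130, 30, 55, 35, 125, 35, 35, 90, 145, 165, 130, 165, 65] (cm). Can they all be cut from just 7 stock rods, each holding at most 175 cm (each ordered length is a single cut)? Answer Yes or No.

Total = 1320 cm; ⌈1320/175⌉ = 8.
At least 8 stock rods are required, but only 7 are allowed.

No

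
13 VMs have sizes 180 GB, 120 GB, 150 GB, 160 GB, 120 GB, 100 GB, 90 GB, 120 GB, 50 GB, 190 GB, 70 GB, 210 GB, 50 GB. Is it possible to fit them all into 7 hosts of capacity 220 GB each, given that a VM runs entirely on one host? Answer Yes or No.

Total = 1610 GB; ⌈1610/220⌉ = 8.
At least 8 hosts are required, but only 7 are allowed.

No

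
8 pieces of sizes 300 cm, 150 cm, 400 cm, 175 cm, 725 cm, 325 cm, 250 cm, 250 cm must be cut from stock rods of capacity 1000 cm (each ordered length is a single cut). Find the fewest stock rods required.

3

Total = 725 + 400 + 325 + 300 + 250 + 250 + 175 + 150 = 2575 cm.
Lower bound: ⌈2575/1000⌉ = 3 stock rods.
A packing using 3 stock rods:
  stock rod 1: 725 + 250 = 975
  stock rod 2: 400 + 325 + 250 = 975
  stock rod 3: 300 + 175 + 150 = 625
This matches the lower bound, so 3 is optimal.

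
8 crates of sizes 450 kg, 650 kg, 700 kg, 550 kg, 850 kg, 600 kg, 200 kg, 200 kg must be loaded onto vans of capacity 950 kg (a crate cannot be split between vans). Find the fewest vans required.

Total = 850 + 700 + 650 + 600 + 550 + 450 + 200 + 200 = 4200 kg.
Lower bound: ⌈4200/950⌉ = 5 vans.
A packing using 6 vans:
  van 1: 850 = 850
  van 2: 700 + 200 = 900
  van 3: 650 + 200 = 850
  van 4: 600 = 600
  van 5: 550 = 550
  van 6: 450 = 450
No arrangement into 5 vans stays within capacity, so 6 is optimal.

6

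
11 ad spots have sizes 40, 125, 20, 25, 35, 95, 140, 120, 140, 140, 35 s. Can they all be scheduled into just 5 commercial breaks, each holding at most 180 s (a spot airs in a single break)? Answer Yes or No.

Total = 915 s; ⌈915/180⌉ = 6.
At least 6 commercial breaks are required, but only 5 are allowed.

No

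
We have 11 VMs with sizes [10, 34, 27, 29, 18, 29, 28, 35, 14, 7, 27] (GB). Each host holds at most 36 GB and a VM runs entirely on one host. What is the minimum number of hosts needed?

Total = 35 + 34 + 29 + 29 + 28 + 27 + 27 + 18 + 14 + 10 + 7 = 258 GB.
Lower bound: ⌈258/36⌉ = 8 hosts.
A packing using 9 hosts:
  host 1: 35 = 35
  host 2: 34 = 34
  host 3: 29 + 7 = 36
  host 4: 29 = 29
  host 5: 28 = 28
  host 6: 27 = 27
  host 7: 27 = 27
  host 8: 18 + 14 = 32
  host 9: 10 = 10
No arrangement into 8 hosts stays within capacity, so 9 is optimal.

9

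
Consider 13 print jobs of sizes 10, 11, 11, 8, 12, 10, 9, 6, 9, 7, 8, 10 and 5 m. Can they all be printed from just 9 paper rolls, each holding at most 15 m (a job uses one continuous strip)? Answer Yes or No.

Total = 116 m; ⌈116/15⌉ = 8.
10 print jobs each exceed half the capacity and cannot share a roll, forcing at least 10 paper rolls.
At least 10 paper rolls are required, but only 9 are allowed.

No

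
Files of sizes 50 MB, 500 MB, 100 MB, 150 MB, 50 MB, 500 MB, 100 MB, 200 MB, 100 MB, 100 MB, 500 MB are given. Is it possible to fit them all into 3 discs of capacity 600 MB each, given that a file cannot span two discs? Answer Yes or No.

No

Total = 2350 MB; ⌈2350/600⌉ = 4.
At least 4 discs are required, but only 3 are allowed.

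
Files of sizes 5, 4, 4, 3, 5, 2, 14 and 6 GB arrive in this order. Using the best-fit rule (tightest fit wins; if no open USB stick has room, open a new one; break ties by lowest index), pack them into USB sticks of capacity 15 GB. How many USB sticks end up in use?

  5 → USB stick 1 (new)  [load 5/15]
  4 → USB stick 1  [load 9/15]
  4 → USB stick 1  [load 13/15]
  3 → USB stick 2 (new)  [load 3/15]
  5 → USB stick 2  [load 8/15]
  2 → USB stick 1  [load 15/15]
  14 → USB stick 3 (new)  [load 14/15]
  6 → USB stick 2  [load 14/15]
3 USB sticks opened.

3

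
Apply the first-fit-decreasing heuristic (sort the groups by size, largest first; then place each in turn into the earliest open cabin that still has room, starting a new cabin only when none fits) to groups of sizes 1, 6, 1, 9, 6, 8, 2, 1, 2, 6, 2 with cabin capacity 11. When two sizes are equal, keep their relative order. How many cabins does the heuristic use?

Sorted descending: 9, 8, 6, 6, 6, 2, 2, 2, 1, 1, 1.
  9 → cabin 1 (new)  [load 9/11]
  8 → cabin 2 (new)  [load 8/11]
  6 → cabin 3 (new)  [load 6/11]
  6 → cabin 4 (new)  [load 6/11]
  6 → cabin 5 (new)  [load 6/11]
  2 → cabin 1  [load 11/11]
  2 → cabin 2  [load 10/11]
  2 → cabin 3  [load 8/11]
  1 → cabin 2  [load 11/11]
  1 → cabin 3  [load 9/11]
  1 → cabin 3  [load 10/11]
5 cabins opened.

5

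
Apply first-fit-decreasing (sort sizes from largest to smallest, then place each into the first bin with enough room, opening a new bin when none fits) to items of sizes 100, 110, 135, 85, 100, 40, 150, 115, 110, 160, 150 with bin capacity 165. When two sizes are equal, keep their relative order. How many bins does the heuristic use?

10

Sorted descending: 160, 150, 150, 135, 115, 110, 110, 100, 100, 85, 40.
  160 → bin 1 (new)  [load 160/165]
  150 → bin 2 (new)  [load 150/165]
  150 → bin 3 (new)  [load 150/165]
  135 → bin 4 (new)  [load 135/165]
  115 → bin 5 (new)  [load 115/165]
  110 → bin 6 (new)  [load 110/165]
  110 → bin 7 (new)  [load 110/165]
  100 → bin 8 (new)  [load 100/165]
  100 → bin 9 (new)  [load 100/165]
  85 → bin 10 (new)  [load 85/165]
  40 → bin 5  [load 155/165]
10 bins opened.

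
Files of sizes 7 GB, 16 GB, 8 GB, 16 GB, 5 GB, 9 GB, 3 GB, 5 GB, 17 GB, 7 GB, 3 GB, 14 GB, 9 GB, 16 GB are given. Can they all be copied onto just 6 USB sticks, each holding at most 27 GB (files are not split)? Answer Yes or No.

A valid assignment using 6 USB sticks:
  USB stick 1: 17 + 9 = 26
  USB stick 2: 16 + 9 = 25
  USB stick 3: 16 + 8 + 3 = 27
  USB stick 4: 16 + 7 + 3 = 26
  USB stick 5: 14 + 7 + 5 = 26
  USB stick 6: 5 = 5
Every load is within 27 GB, so 6 USB sticks suffice.

Yes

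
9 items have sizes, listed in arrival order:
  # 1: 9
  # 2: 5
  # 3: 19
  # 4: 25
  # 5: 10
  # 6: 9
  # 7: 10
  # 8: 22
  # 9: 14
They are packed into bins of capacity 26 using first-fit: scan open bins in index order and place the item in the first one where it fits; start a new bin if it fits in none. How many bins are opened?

6

  9 → bin 1 (new)  [load 9/26]
  5 → bin 1  [load 14/26]
  19 → bin 2 (new)  [load 19/26]
  25 → bin 3 (new)  [load 25/26]
  10 → bin 1  [load 24/26]
  9 → bin 4 (new)  [load 9/26]
  10 → bin 4  [load 19/26]
  22 → bin 5 (new)  [load 22/26]
  14 → bin 6 (new)  [load 14/26]
6 bins opened.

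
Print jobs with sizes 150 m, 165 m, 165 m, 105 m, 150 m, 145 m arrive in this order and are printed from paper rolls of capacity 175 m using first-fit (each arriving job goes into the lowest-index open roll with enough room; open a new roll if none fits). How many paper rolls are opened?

6

  150 → roll 1 (new)  [load 150/175]
  165 → roll 2 (new)  [load 165/175]
  165 → roll 3 (new)  [load 165/175]
  105 → roll 4 (new)  [load 105/175]
  150 → roll 5 (new)  [load 150/175]
  145 → roll 6 (new)  [load 145/175]
6 paper rolls opened.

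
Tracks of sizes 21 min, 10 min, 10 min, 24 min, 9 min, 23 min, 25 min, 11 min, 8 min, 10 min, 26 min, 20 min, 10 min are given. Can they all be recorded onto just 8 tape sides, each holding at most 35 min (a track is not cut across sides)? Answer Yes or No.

Yes

A valid assignment using 7 tape sides:
  side 1: 26 + 9 = 35
  side 2: 25 + 10 = 35
  side 3: 24 + 11 = 35
  side 4: 23 + 10 = 33
  side 5: 21 + 10 = 31
  side 6: 20 + 10 = 30
  side 7: 8 = 8
That uses only 7 ≤ 8, so 8 tape sides are enough.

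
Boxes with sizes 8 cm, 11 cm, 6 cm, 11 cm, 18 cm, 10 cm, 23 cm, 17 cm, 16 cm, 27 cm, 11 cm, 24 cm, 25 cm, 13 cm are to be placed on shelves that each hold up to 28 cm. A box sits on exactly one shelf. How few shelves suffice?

Total = 27 + 25 + 24 + 23 + 18 + 17 + 16 + 13 + 11 + 11 + 11 + 10 + 8 + 6 = 220 cm.
Lower bound: ⌈220/28⌉ = 8 shelves.
A packing using 9 shelves:
  shelf 1: 27 = 27
  shelf 2: 25 = 25
  shelf 3: 24 = 24
  shelf 4: 23 = 23
  shelf 5: 18 + 10 = 28
  shelf 6: 17 + 11 = 28
  shelf 7: 16 + 11 = 27
  shelf 8: 13 + 11 = 24
  shelf 9: 8 + 6 = 14
No arrangement into 8 shelves stays within capacity, so 9 is optimal.

9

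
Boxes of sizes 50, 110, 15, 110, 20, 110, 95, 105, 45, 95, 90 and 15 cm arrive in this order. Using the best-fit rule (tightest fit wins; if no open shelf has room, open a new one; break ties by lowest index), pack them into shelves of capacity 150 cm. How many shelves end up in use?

7

  50 → shelf 1 (new)  [load 50/150]
  110 → shelf 2 (new)  [load 110/150]
  15 → shelf 2  [load 125/150]
  110 → shelf 3 (new)  [load 110/150]
  20 → shelf 2  [load 145/150]
  110 → shelf 4 (new)  [load 110/150]
  95 → shelf 1  [load 145/150]
  105 → shelf 5 (new)  [load 105/150]
  45 → shelf 5  [load 150/150]
  95 → shelf 6 (new)  [load 95/150]
  90 → shelf 7 (new)  [load 90/150]
  15 → shelf 3  [load 125/150]
7 shelves opened.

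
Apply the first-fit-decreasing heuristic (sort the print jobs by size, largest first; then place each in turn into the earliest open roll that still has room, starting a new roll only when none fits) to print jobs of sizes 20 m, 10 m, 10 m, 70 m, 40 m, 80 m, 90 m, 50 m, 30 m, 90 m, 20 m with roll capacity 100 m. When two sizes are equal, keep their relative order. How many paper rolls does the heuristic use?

Sorted descending: 90, 90, 80, 70, 50, 40, 30, 20, 20, 10, 10.
  90 → roll 1 (new)  [load 90/100]
  90 → roll 2 (new)  [load 90/100]
  80 → roll 3 (new)  [load 80/100]
  70 → roll 4 (new)  [load 70/100]
  50 → roll 5 (new)  [load 50/100]
  40 → roll 5  [load 90/100]
  30 → roll 4  [load 100/100]
  20 → roll 3  [load 100/100]
  20 → roll 6 (new)  [load 20/100]
  10 → roll 1  [load 100/100]
  10 → roll 2  [load 100/100]
6 paper rolls opened.

6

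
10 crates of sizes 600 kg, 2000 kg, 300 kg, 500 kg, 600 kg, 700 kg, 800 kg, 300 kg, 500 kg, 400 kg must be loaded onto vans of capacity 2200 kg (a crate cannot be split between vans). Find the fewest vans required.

Total = 2000 + 800 + 700 + 600 + 600 + 500 + 500 + 400 + 300 + 300 = 6700 kg.
Lower bound: ⌈6700/2200⌉ = 4 vans.
A packing using 4 vans:
  van 1: 2000 = 2000
  van 2: 800 + 700 + 600 = 2100
  van 3: 600 + 500 + 500 + 400 = 2000
  van 4: 300 + 300 = 600
This matches the lower bound, so 4 is optimal.

4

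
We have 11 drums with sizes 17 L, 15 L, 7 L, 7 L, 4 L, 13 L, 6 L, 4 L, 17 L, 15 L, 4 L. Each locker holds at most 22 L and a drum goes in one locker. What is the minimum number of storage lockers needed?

6

Total = 17 + 17 + 15 + 15 + 13 + 7 + 7 + 6 + 4 + 4 + 4 = 109 L.
Lower bound: ⌈109/22⌉ = 5 storage lockers.
A packing using 6 storage lockers:
  locker 1: 17 + 4 = 21
  locker 2: 17 + 4 = 21
  locker 3: 15 + 7 = 22
  locker 4: 15 + 7 = 22
  locker 5: 13 + 6 = 19
  locker 6: 4 = 4
No arrangement into 5 storage lockers stays within capacity, so 6 is optimal.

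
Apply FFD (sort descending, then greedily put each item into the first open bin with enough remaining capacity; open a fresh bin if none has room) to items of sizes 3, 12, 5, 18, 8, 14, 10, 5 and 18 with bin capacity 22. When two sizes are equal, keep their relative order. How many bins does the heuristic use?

Sorted descending: 18, 18, 14, 12, 10, 8, 5, 5, 3.
  18 → bin 1 (new)  [load 18/22]
  18 → bin 2 (new)  [load 18/22]
  14 → bin 3 (new)  [load 14/22]
  12 → bin 4 (new)  [load 12/22]
  10 → bin 4  [load 22/22]
  8 → bin 3  [load 22/22]
  5 → bin 5 (new)  [load 5/22]
  5 → bin 5  [load 10/22]
  3 → bin 1  [load 21/22]
5 bins opened.

5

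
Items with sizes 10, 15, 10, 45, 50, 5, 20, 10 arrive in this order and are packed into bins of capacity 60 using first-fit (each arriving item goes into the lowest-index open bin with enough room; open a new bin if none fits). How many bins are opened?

  10 → bin 1 (new)  [load 10/60]
  15 → bin 1  [load 25/60]
  10 → bin 1  [load 35/60]
  45 → bin 2 (new)  [load 45/60]
  50 → bin 3 (new)  [load 50/60]
  5 → bin 1  [load 40/60]
  20 → bin 1  [load 60/60]
  10 → bin 2  [load 55/60]
3 bins opened.

3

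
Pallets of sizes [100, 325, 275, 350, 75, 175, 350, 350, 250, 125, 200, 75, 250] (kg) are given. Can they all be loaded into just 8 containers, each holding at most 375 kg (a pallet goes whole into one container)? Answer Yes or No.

Total = 2900 kg; ⌈2900/375⌉ = 8.
The bound of 8 does not rule out 8, but exhaustive search shows no assignment into 8 containers of capacity 375 kg exists — the minimum is 9.

No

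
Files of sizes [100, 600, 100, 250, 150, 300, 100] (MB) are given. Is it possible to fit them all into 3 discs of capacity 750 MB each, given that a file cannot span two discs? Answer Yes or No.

A valid assignment using 3 discs:
  disc 1: 600 + 150 = 750
  disc 2: 300 + 250 + 100 + 100 = 750
  disc 3: 100 = 100
Every load is within 750 MB, so 3 discs suffice.

Yes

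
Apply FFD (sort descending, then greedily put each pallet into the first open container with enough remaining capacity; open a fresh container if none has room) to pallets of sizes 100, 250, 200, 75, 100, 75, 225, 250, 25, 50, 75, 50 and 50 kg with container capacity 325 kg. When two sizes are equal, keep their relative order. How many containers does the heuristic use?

Sorted descending: 250, 250, 225, 200, 100, 100, 75, 75, 75, 50, 50, 50, 25.
  250 → container 1 (new)  [load 250/325]
  250 → container 2 (new)  [load 250/325]
  225 → container 3 (new)  [load 225/325]
  200 → container 4 (new)  [load 200/325]
  100 → container 3  [load 325/325]
  100 → container 4  [load 300/325]
  75 → container 1  [load 325/325]
  75 → container 2  [load 325/325]
  75 → container 5 (new)  [load 75/325]
  50 → container 5  [load 125/325]
  50 → container 5  [load 175/325]
  50 → container 5  [load 225/325]
  25 → container 4  [load 325/325]
5 containers opened.

5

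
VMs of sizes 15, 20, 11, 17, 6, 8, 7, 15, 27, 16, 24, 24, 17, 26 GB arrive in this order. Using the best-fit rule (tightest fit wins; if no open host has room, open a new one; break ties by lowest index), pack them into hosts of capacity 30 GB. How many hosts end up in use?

10

  15 → host 1 (new)  [load 15/30]
  20 → host 2 (new)  [load 20/30]
  11 → host 1  [load 26/30]
  17 → host 3 (new)  [load 17/30]
  6 → host 2  [load 26/30]
  8 → host 3  [load 25/30]
  7 → host 4 (new)  [load 7/30]
  15 → host 4  [load 22/30]
  27 → host 5 (new)  [load 27/30]
  16 → host 6 (new)  [load 16/30]
  24 → host 7 (new)  [load 24/30]
  24 → host 8 (new)  [load 24/30]
  17 → host 9 (new)  [load 17/30]
  26 → host 10 (new)  [load 26/30]
10 hosts opened.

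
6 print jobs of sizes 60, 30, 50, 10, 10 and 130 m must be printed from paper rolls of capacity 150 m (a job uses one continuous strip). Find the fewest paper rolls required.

2

Total = 130 + 60 + 50 + 30 + 10 + 10 = 290 m.
Lower bound: ⌈290/150⌉ = 2 paper rolls.
A packing using 2 paper rolls:
  roll 1: 130 + 10 + 10 = 150
  roll 2: 60 + 50 + 30 = 140
This matches the lower bound, so 2 is optimal.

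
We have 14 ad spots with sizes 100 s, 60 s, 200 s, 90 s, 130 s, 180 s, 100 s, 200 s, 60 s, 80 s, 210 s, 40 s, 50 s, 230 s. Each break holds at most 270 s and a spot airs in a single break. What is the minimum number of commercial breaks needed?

Total = 230 + 210 + 200 + 200 + 180 + 130 + 100 + 100 + 90 + 80 + 60 + 60 + 50 + 40 = 1730 s.
Lower bound: ⌈1730/270⌉ = 7 commercial breaks.
A packing using 7 commercial breaks:
  break 1: 230 + 40 = 270
  break 2: 210 + 60 = 270
  break 3: 200 + 60 = 260
  break 4: 200 + 50 = 250
  break 5: 180 + 90 = 270
  break 6: 130 + 100 = 230
  break 7: 100 + 80 = 180
This matches the lower bound, so 7 is optimal.

7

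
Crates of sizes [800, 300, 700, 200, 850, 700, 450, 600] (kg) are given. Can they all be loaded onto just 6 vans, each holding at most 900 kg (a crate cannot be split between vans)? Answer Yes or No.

A valid assignment using 6 vans:
  van 1: 850 = 850
  van 2: 800 = 800
  van 3: 700 + 200 = 900
  van 4: 700 = 700
  van 5: 600 + 300 = 900
  van 6: 450 = 450
Every load is within 900 kg, so 6 vans suffice.

Yes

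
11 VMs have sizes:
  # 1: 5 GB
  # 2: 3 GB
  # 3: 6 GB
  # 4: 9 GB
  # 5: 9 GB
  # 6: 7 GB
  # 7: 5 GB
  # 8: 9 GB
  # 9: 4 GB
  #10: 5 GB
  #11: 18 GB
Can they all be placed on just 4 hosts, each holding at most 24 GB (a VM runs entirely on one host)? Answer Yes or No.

Yes

A valid assignment using 4 hosts:
  host 1: 18 + 6 = 24
  host 2: 9 + 9 + 5 = 23
  host 3: 9 + 7 + 5 + 3 = 24
  host 4: 5 + 4 = 9
Every load is within 24 GB, so 4 hosts suffice.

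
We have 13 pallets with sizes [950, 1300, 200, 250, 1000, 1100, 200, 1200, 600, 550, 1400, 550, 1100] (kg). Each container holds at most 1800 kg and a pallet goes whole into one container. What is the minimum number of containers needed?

Total = 1400 + 1300 + 1200 + 1100 + 1100 + 1000 + 950 + 600 + 550 + 550 + 250 + 200 + 200 = 10400 kg.
Lower bound: ⌈10400/1800⌉ = 6 containers.
Also, 7 pallets each exceed 900 kg, and no two of those can share a container, so at least 7 containers are needed.
A packing using 7 containers:
  container 1: 1400 + 250 = 1650
  container 2: 1300 + 200 + 200 = 1700
  container 3: 1200 + 600 = 1800
  container 4: 1100 + 550 = 1650
  container 5: 1100 + 550 = 1650
  container 6: 1000 = 1000
  container 7: 950 = 950
This matches the lower bound, so 7 is optimal.

7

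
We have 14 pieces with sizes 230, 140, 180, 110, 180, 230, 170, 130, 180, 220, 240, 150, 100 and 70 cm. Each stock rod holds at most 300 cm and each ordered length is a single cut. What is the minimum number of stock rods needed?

Total = 240 + 230 + 230 + 220 + 180 + 180 + 180 + 170 + 150 + 140 + 130 + 110 + 100 + 70 = 2330 cm.
Lower bound: ⌈2330/300⌉ = 8 stock rods.
A packing using 9 stock rods:
  stock rod 1: 240 = 240
  stock rod 2: 230 + 70 = 300
  stock rod 3: 230 = 230
  stock rod 4: 220 = 220
  stock rod 5: 180 + 110 = 290
  stock rod 6: 180 + 100 = 280
  stock rod 7: 180 = 180
  stock rod 8: 170 + 130 = 300
  stock rod 9: 150 + 140 = 290
No arrangement into 8 stock rods stays within capacity, so 9 is optimal.

9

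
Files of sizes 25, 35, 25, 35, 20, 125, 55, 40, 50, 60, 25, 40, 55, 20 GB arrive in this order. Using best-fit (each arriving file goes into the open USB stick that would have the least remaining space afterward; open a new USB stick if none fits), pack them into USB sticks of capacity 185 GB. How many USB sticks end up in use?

  25 → USB stick 1 (new)  [load 25/185]
  35 → USB stick 1  [load 60/185]
  25 → USB stick 1  [load 85/185]
  35 → USB stick 1  [load 120/185]
  20 → USB stick 1  [load 140/185]
  125 → USB stick 2 (new)  [load 125/185]
  55 → USB stick 2  [load 180/185]
  40 → USB stick 1  [load 180/185]
  50 → USB stick 3 (new)  [load 50/185]
  60 → USB stick 3  [load 110/185]
  25 → USB stick 3  [load 135/185]
  40 → USB stick 3  [load 175/185]
  55 → USB stick 4 (new)  [load 55/185]
  20 → USB stick 4  [load 75/185]
4 USB sticks opened.

4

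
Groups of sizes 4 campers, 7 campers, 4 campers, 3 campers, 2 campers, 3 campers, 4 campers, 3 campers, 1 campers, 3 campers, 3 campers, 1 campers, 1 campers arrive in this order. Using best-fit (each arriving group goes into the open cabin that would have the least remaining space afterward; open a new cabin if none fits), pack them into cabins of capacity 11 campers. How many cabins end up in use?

4

  4 → cabin 1 (new)  [load 4/11]
  7 → cabin 1  [load 11/11]
  4 → cabin 2 (new)  [load 4/11]
  3 → cabin 2  [load 7/11]
  2 → cabin 2  [load 9/11]
  3 → cabin 3 (new)  [load 3/11]
  4 → cabin 3  [load 7/11]
  3 → cabin 3  [load 10/11]
  1 → cabin 3  [load 11/11]
  3 → cabin 4 (new)  [load 3/11]
  3 → cabin 4  [load 6/11]
  1 → cabin 2  [load 10/11]
  1 → cabin 2  [load 11/11]
4 cabins opened.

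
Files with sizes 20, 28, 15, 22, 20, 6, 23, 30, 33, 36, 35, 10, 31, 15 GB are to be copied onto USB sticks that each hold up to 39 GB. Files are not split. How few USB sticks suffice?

10

Total = 36 + 35 + 33 + 31 + 30 + 28 + 23 + 22 + 20 + 20 + 15 + 15 + 10 + 6 = 324 GB.
Lower bound: ⌈324/39⌉ = 9 USB sticks.
Also, 10 files each exceed 39/2 GB, and no two of those can share a USB stick, so at least 10 USB sticks are needed.
A packing using 10 USB sticks:
  USB stick 1: 36 = 36
  USB stick 2: 35 = 35
  USB stick 3: 33 + 6 = 39
  USB stick 4: 31 = 31
  USB stick 5: 30 = 30
  USB stick 6: 28 + 10 = 38
  USB stick 7: 23 + 15 = 38
  USB stick 8: 22 + 15 = 37
  USB stick 9: 20 = 20
  USB stick 10: 20 = 20
This matches the lower bound, so 10 is optimal.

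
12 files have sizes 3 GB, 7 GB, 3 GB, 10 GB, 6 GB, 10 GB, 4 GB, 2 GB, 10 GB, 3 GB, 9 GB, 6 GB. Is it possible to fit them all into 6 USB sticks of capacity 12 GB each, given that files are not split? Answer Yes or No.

Total = 73 GB; ⌈73/12⌉ = 7.
At least 7 USB sticks are required, but only 6 are allowed.

No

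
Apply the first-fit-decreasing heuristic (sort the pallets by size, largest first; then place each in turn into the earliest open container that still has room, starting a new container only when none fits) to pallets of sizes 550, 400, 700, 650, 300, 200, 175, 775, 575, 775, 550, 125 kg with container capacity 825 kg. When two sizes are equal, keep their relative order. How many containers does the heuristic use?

8

Sorted descending: 775, 775, 700, 650, 575, 550, 550, 400, 300, 200, 175, 125.
  775 → container 1 (new)  [load 775/825]
  775 → container 2 (new)  [load 775/825]
  700 → container 3 (new)  [load 700/825]
  650 → container 4 (new)  [load 650/825]
  575 → container 5 (new)  [load 575/825]
  550 → container 6 (new)  [load 550/825]
  550 → container 7 (new)  [load 550/825]
  400 → container 8 (new)  [load 400/825]
  300 → container 8  [load 700/825]
  200 → container 5  [load 775/825]
  175 → container 4  [load 825/825]
  125 → container 3  [load 825/825]
8 containers opened.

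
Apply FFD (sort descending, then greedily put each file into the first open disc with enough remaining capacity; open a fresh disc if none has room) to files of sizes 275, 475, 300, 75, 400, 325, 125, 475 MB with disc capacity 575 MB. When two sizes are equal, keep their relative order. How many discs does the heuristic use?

5

Sorted descending: 475, 475, 400, 325, 300, 275, 125, 75.
  475 → disc 1 (new)  [load 475/575]
  475 → disc 2 (new)  [load 475/575]
  400 → disc 3 (new)  [load 400/575]
  325 → disc 4 (new)  [load 325/575]
  300 → disc 5 (new)  [load 300/575]
  275 → disc 5  [load 575/575]
  125 → disc 3  [load 525/575]
  75 → disc 1  [load 550/575]
5 discs opened.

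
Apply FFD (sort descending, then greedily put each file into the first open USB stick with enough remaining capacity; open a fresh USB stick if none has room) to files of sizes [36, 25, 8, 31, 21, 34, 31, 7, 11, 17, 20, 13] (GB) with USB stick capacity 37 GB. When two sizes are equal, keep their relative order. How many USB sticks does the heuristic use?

8

Sorted descending: 36, 34, 31, 31, 25, 21, 20, 17, 13, 11, 8, 7.
  36 → USB stick 1 (new)  [load 36/37]
  34 → USB stick 2 (new)  [load 34/37]
  31 → USB stick 3 (new)  [load 31/37]
  31 → USB stick 4 (new)  [load 31/37]
  25 → USB stick 5 (new)  [load 25/37]
  21 → USB stick 6 (new)  [load 21/37]
  20 → USB stick 7 (new)  [load 20/37]
  17 → USB stick 7  [load 37/37]
  13 → USB stick 6  [load 34/37]
  11 → USB stick 5  [load 36/37]
  8 → USB stick 8 (new)  [load 8/37]
  7 → USB stick 8  [load 15/37]
8 USB sticks opened.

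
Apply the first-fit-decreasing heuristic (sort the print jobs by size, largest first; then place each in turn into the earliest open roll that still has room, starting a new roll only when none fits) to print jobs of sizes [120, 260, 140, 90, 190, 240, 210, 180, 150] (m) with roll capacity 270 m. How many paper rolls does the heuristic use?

7

Sorted descending: 260, 240, 210, 190, 180, 150, 140, 120, 90.
  260 → roll 1 (new)  [load 260/270]
  240 → roll 2 (new)  [load 240/270]
  210 → roll 3 (new)  [load 210/270]
  190 → roll 4 (new)  [load 190/270]
  180 → roll 5 (new)  [load 180/270]
  150 → roll 6 (new)  [load 150/270]
  140 → roll 7 (new)  [load 140/270]
  120 → roll 6  [load 270/270]
  90 → roll 5  [load 270/270]
7 paper rolls opened.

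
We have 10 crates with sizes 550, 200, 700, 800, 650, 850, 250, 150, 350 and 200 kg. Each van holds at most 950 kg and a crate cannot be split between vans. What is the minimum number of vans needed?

6

Total = 850 + 800 + 700 + 650 + 550 + 350 + 250 + 200 + 200 + 150 = 4700 kg.
Lower bound: ⌈4700/950⌉ = 5 vans.
A packing using 6 vans:
  van 1: 850 = 850
  van 2: 800 + 150 = 950
  van 3: 700 + 250 = 950
  van 4: 650 + 200 = 850
  van 5: 550 + 350 = 900
  van 6: 200 = 200
No arrangement into 5 vans stays within capacity, so 6 is optimal.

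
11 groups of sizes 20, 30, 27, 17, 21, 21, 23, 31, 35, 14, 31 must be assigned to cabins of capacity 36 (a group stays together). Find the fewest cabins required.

10

Total = 35 + 31 + 31 + 30 + 27 + 23 + 21 + 21 + 20 + 17 + 14 = 270.
Lower bound: ⌈270/36⌉ = 8 cabins.
Also, 9 groups each exceed 18, and no two of those can share a cabin, so at least 9 cabins are needed.
A packing using 10 cabins:
  cabin 1: 35 = 35
  cabin 2: 31 = 31
  cabin 3: 31 = 31
  cabin 4: 30 = 30
  cabin 5: 27 = 27
  cabin 6: 23 = 23
  cabin 7: 21 + 14 = 35
  cabin 8: 21 = 21
  cabin 9: 20 = 20
  cabin 10: 17 = 17
No arrangement into 9 cabins stays within capacity, so 10 is optimal.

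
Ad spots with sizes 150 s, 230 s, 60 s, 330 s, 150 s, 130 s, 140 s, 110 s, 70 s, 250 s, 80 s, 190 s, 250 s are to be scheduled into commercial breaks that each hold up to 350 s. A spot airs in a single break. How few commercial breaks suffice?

Total = 330 + 250 + 250 + 230 + 190 + 150 + 150 + 140 + 130 + 110 + 80 + 70 + 60 = 2140 s.
Lower bound: ⌈2140/350⌉ = 7 commercial breaks.
A packing using 7 commercial breaks:
  break 1: 330 = 330
  break 2: 250 + 80 = 330
  break 3: 250 + 70 = 320
  break 4: 230 + 110 = 340
  break 5: 190 + 150 = 340
  break 6: 150 + 140 + 60 = 350
  break 7: 130 = 130
This matches the lower bound, so 7 is optimal.

7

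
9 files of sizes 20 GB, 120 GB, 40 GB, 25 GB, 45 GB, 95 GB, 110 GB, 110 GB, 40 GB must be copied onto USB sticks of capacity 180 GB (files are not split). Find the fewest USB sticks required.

4

Total = 120 + 110 + 110 + 95 + 45 + 40 + 40 + 25 + 20 = 605 GB.
Lower bound: ⌈605/180⌉ = 4 USB sticks.
A packing using 4 USB sticks:
  USB stick 1: 120 + 45 = 165
  USB stick 2: 110 + 40 + 25 = 175
  USB stick 3: 110 + 40 + 20 = 170
  USB stick 4: 95 = 95
This matches the lower bound, so 4 is optimal.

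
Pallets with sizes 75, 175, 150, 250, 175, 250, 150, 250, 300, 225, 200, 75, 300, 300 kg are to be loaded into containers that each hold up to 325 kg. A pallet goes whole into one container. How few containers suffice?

Total = 300 + 300 + 300 + 250 + 250 + 250 + 225 + 200 + 175 + 175 + 150 + 150 + 75 + 75 = 2875 kg.
Lower bound: ⌈2875/325⌉ = 9 containers.
Also, 10 pallets each exceed 325/2 kg, and no two of those can share a container, so at least 10 containers are needed.
A packing using 10 containers:
  container 1: 300 = 300
  container 2: 300 = 300
  container 3: 300 = 300
  container 4: 250 + 75 = 325
  container 5: 250 + 75 = 325
  container 6: 250 = 250
  container 7: 225 = 225
  container 8: 200 = 200
  container 9: 175 + 150 = 325
  container 10: 175 + 150 = 325
This matches the lower bound, so 10 is optimal.

10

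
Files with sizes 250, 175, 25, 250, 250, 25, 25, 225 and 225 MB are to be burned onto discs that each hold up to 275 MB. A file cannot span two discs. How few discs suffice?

Total = 250 + 250 + 250 + 225 + 225 + 175 + 25 + 25 + 25 = 1450 MB.
Lower bound: ⌈1450/275⌉ = 6 discs.
A packing using 6 discs:
  disc 1: 250 + 25 = 275
  disc 2: 250 + 25 = 275
  disc 3: 250 + 25 = 275
  disc 4: 225 = 225
  disc 5: 225 = 225
  disc 6: 175 = 175
This matches the lower bound, so 6 is optimal.

6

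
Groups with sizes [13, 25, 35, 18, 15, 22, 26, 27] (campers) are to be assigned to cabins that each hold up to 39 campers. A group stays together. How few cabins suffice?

6

Total = 35 + 27 + 26 + 25 + 22 + 18 + 15 + 13 = 181 campers.
Lower bound: ⌈181/39⌉ = 5 cabins.
A packing using 6 cabins:
  cabin 1: 35 = 35
  cabin 2: 27 = 27
  cabin 3: 26 + 13 = 39
  cabin 4: 25 = 25
  cabin 5: 22 + 15 = 37
  cabin 6: 18 = 18
No arrangement into 5 cabins stays within capacity, so 6 is optimal.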